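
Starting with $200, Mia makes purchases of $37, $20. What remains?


Add up expenses:
$37 + $20 = $57
Subtract from budget:
$200 - $57 = $143

$143


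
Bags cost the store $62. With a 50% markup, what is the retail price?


Calculate the markup amount:
50% of $62 = $31
Add to cost:
$62 + $31 = $93

$93


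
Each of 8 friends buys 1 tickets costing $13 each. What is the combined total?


Cost per person:
1 x $13 = $13
Group total:
8 x $13 = $104

$104


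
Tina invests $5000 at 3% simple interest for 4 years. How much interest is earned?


Use the formula I = P x R x T / 100
P x R x T = 5000 x 3 x 4 = 60000
I = 60000 / 100 = $600

$600


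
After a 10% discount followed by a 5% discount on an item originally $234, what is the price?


First discount:
10% of $234 = $23.40
Price after first discount:
$234 - $23.40 = $210.60
Second discount:
5% of $210.60 = $10.53
Final price:
$210.60 - $10.53 = $200.07

$200.07


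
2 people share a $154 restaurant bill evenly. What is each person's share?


Total bill: $154
Number of people: 2
Each pays: $154 / 2 = $77

$77


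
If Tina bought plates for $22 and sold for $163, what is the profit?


Selling price = $163
Cost price = $22
Profit = selling price - cost price:
Profit = $163 - $22 = $141

$141


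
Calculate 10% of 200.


Convert percentage to decimal:
10% = 0.1
Multiply:
200 x 0.1 = 20

20


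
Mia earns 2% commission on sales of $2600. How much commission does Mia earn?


Convert rate to decimal:
2% = 0.02
Multiply by sales:
$2600 x 0.02 = $52

$52


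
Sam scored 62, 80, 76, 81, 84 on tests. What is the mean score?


Add the scores:
62 + 80 + 76 + 81 + 84 = 383
Divide by the number of tests:
383 / 5 = 76.6

76.6


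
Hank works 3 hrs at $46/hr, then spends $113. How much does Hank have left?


Calculate earnings:
3 x $46 = $138
Subtract spending:
$138 - $113 = $25

$25


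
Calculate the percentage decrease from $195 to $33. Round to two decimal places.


Find the absolute change:
|33 - 195| = 162
Divide by original and multiply by 100:
162 / 195 x 100 = 83.0769...% ≈ 83.08%

83.08%


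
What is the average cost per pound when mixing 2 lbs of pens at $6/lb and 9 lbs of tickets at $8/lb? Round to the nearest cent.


Cost of pens:
2 x $6 = $12
Cost of tickets:
9 x $8 = $72
Total cost: $12 + $72 = $84
Total weight: 11 lbs
Average: $84 / 11 = $7.6363... ≈ $7.64/lb

$7.64/lb


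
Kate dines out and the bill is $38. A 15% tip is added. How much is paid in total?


Calculate the tip:
15% of $38 = $5.70
Add tip to meal cost:
$38 + $5.70 = $43.70

$43.70


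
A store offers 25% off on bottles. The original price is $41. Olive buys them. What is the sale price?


Calculate the discount amount:
25% of $41 = $10.25
Subtract from original:
$41 - $10.25 = $30.75

$30.75


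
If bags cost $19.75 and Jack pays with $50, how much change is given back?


Start with the amount paid:
$50
Subtract the price:
$50 - $19.75 = $30.25

$30.25


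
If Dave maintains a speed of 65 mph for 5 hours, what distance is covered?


Use the formula: distance = speed x time
Speed = 65 mph, Time = 5 hours
65 x 5 = 325 miles

325 miles


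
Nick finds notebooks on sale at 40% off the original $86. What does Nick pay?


Calculate the discount amount:
40% of $86 = $34.40
Subtract from original:
$86 - $34.40 = $51.60

$51.60


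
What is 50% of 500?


Convert percentage to decimal:
50% = 0.5
Multiply:
500 x 0.5 = 250

250


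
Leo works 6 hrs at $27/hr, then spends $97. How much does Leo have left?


Calculate earnings:
6 x $27 = $162
Subtract spending:
$162 - $97 = $65

$65


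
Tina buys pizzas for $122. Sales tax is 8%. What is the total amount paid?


Calculate the tax:
8% of $122 = $9.76
Add tax to price:
$122 + $9.76 = $131.76

$131.76


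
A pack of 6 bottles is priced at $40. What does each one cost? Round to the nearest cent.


Total cost: $40
Number of items: 6
Unit price: $40 / 6 = $6.6666... ≈ $6.67

$6.67


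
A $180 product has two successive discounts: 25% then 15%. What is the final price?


First discount:
25% of $180 = $45
Price after first discount:
$180 - $45 = $135
Second discount:
15% of $135 = $20.25
Final price:
$135 - $20.25 = $114.75

$114.75


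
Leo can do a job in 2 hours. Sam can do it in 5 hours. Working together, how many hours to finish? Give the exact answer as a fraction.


Leo's rate: 1/2 of the job per hour
Sam's rate: 1/5 of the job per hour
Combined rate: 1/2 + 1/5 = 7/10 per hour
Time = 1 / (7/10) = 10/7 hours (≈ 1.43 hours)

10/7 hours


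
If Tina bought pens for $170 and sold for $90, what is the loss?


Selling price = $90
Cost price = $170
Loss = cost price - selling price:
Loss = $170 - $90 = $80

$80


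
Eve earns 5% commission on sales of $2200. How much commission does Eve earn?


Convert rate to decimal:
5% = 0.05
Multiply by sales:
$2200 x 0.05 = $110

$110


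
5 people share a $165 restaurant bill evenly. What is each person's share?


Total bill: $165
Number of people: 5
Each pays: $165 / 5 = $33

$33


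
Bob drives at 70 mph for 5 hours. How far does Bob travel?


Use the formula: distance = speed x time
Speed = 70 mph, Time = 5 hours
70 x 5 = 350 miles

350 miles


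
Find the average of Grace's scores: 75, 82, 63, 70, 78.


Add the scores:
75 + 82 + 63 + 70 + 78 = 368
Divide by the number of tests:
368 / 5 = 73.6

73.6


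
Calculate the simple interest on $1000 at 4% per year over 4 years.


Use the formula I = P x R x T / 100
P x R x T = 1000 x 4 x 4 = 16000
I = 16000 / 100 = $160

$160


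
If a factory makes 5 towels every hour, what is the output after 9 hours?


Production rate: 5 towels per hour
Time: 9 hours
Total: 5 x 9 = 45 towels

45 towels


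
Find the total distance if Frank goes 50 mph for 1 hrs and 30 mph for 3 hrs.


Leg 1 distance:
50 x 1 = 50 miles
Leg 2 distance:
30 x 3 = 90 miles
Total distance:
50 + 90 = 140 miles

140 miles


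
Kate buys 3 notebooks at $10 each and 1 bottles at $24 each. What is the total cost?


Cost of notebooks:
3 x $10 = $30
Cost of bottles:
1 x $24 = $24
Add both:
$30 + $24 = $54

$54


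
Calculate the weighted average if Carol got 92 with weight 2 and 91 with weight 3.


Weighted sum:
2 x 92 + 3 x 91 = 457
Total weight:
2 + 3 = 5
Weighted average:
457 / 5 = 91.4

91.4


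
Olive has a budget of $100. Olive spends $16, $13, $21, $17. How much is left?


Add up expenses:
$16 + $13 + $21 + $17 = $67
Subtract from budget:
$100 - $67 = $33

$33


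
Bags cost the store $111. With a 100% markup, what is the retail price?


Calculate the markup amount:
100% of $111 = $111
Add to cost:
$111 + $111 = $222

$222


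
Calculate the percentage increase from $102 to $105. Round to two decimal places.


Find the absolute change:
|105 - 102| = 3
Divide by original and multiply by 100:
3 / 102 x 100 = 2.9411...% ≈ 2.94%

2.94%


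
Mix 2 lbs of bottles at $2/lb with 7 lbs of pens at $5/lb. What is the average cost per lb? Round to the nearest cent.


Cost of bottles:
2 x $2 = $4
Cost of pens:
7 x $5 = $35
Total cost: $4 + $35 = $39
Total weight: 9 lbs
Average: $39 / 9 = $4.3333... ≈ $4.33/lb

$4.33/lb


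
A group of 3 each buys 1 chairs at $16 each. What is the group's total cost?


Cost per person:
1 x $16 = $16
Group total:
3 x $16 = $48

$48


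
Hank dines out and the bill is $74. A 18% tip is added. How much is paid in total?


Calculate the tip:
18% of $74 = $13.32
Add tip to meal cost:
$74 + $13.32 = $87.32

$87.32


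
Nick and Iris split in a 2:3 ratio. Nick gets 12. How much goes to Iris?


Find the multiplier:
12 / 2 = 6
Apply to Iris's share:
3 x 6 = 18

18


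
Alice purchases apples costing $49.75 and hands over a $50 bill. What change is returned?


Start with the amount paid:
$50
Subtract the price:
$50 - $49.75 = $0.25

$0.25


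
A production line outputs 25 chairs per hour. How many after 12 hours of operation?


Production rate: 25 chairs per hour
Time: 12 hours
Total: 25 x 12 = 300 chairs

300 chairs


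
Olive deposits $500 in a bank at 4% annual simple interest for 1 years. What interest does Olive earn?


Use the formula I = P x R x T / 100
P x R x T = 500 x 4 x 1 = 2000
I = 2000 / 100 = $20

$20


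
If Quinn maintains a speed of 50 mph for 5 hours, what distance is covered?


Use the formula: distance = speed x time
Speed = 50 mph, Time = 5 hours
50 x 5 = 250 miles

250 miles


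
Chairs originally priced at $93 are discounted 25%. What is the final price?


Calculate the discount amount:
25% of $93 = $23.25
Subtract from original:
$93 - $23.25 = $69.75

$69.75


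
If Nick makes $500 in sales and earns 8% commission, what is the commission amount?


Convert rate to decimal:
8% = 0.08
Multiply by sales:
$500 x 0.08 = $40

$40


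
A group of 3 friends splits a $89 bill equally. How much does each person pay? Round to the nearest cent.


Total bill: $89
Number of people: 3
Each pays: $89 / 3 = $29.6666... ≈ $29.67

$29.67


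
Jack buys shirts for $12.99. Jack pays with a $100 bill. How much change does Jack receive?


Start with the amount paid:
$100
Subtract the price:
$100 - $12.99 = $87.01

$87.01


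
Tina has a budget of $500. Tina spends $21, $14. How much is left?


Add up expenses:
$21 + $14 = $35
Subtract from budget:
$500 - $35 = $465

$465


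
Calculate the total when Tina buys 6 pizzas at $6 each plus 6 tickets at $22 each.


Cost of pizzas:
6 x $6 = $36
Cost of tickets:
6 x $22 = $132
Add both:
$36 + $132 = $168

$168


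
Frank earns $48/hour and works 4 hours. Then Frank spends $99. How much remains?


Calculate earnings:
4 x $48 = $192
Subtract spending:
$192 - $99 = $93

$93


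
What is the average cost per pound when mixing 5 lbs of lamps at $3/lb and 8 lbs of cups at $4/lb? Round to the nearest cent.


Cost of lamps:
5 x $3 = $15
Cost of cups:
8 x $4 = $32
Total cost: $15 + $32 = $47
Total weight: 13 lbs
Average: $47 / 13 = $3.6153... ≈ $3.62/lb

$3.62/lb


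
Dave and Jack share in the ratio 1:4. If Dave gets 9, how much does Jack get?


Find the multiplier:
9 / 1 = 9
Apply to Jack's share:
4 x 9 = 36

36


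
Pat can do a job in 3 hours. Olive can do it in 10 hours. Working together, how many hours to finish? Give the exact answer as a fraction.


Pat's rate: 1/3 of the job per hour
Olive's rate: 1/10 of the job per hour
Combined rate: 1/3 + 1/10 = 13/30 per hour
Time = 1 / (13/30) = 30/13 hours (≈ 2.31 hours)

30/13 hours


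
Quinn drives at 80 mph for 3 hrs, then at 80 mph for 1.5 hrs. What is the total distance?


Leg 1 distance:
80 x 3 = 240 miles
Leg 2 distance:
80 x 1.5 = 120 miles
Total distance:
240 + 120 = 360 miles

360 miles


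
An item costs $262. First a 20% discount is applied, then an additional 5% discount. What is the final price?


First discount:
20% of $262 = $52.40
Price after first discount:
$262 - $52.40 = $209.60
Second discount:
5% of $209.60 = $10.48
Final price:
$209.60 - $10.48 = $199.12

$199.12


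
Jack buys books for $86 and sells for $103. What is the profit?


Selling price = $103
Cost price = $86
Profit = selling price - cost price:
Profit = $103 - $86 = $17

$17


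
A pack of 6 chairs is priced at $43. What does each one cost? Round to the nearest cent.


Total cost: $43
Number of items: 6
Unit price: $43 / 6 = $7.1666... ≈ $7.17

$7.17


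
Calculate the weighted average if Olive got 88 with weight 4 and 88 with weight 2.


Weighted sum:
4 x 88 + 2 x 88 = 528
Total weight:
4 + 2 = 6
Weighted average:
528 / 6 = 88

88


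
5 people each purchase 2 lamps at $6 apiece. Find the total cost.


Cost per person:
2 x $6 = $12
Group total:
5 x $12 = $60

$60


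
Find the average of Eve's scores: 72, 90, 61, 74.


Add the scores:
72 + 90 + 61 + 74 = 297
Divide by the number of tests:
297 / 4 = 74.25

74.25


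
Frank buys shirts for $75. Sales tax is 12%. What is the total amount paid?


Calculate the tax:
12% of $75 = $9
Add tax to price:
$75 + $9 = $84

$84


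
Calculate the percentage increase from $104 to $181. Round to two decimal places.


Find the absolute change:
|181 - 104| = 77
Divide by original and multiply by 100:
77 / 104 x 100 = 74.0384...% ≈ 74.04%

74.04%


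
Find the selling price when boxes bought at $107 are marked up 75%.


Calculate the markup amount:
75% of $107 = $80.25
Add to cost:
$107 + $80.25 = $187.25

$187.25


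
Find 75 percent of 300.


Convert percentage to decimal:
75% = 0.75
Multiply:
300 x 0.75 = 225

225


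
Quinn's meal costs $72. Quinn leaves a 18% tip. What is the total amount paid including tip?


Calculate the tip:
18% of $72 = $12.96
Add tip to meal cost:
$72 + $12.96 = $84.96

$84.96


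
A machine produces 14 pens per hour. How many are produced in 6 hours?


Production rate: 14 pens per hour
Time: 6 hours
Total: 14 x 6 = 84 pens

84 pens


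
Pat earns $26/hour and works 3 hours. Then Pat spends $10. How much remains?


Calculate earnings:
3 x $26 = $78
Subtract spending:
$78 - $10 = $68

$68


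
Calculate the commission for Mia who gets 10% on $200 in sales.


Convert rate to decimal:
10% = 0.1
Multiply by sales:
$200 x 0.1 = $20

$20


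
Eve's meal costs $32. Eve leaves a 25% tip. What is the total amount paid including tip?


Calculate the tip:
25% of $32 = $8
Add tip to meal cost:
$32 + $8 = $40

$40


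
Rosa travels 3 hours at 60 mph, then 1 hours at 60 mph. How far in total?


Leg 1 distance:
60 x 3 = 180 miles
Leg 2 distance:
60 x 1 = 60 miles
Total distance:
180 + 60 = 240 miles

240 miles


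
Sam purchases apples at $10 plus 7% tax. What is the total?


Calculate the tax:
7% of $10 = $0.70
Add tax to price:
$10 + $0.70 = $10.70

$10.70


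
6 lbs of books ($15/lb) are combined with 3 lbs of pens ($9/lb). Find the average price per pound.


Cost of books:
6 x $15 = $90
Cost of pens:
3 x $9 = $27
Total cost: $90 + $27 = $117
Total weight: 9 lbs
Average: $117 / 9 = $13/lb

$13/lb


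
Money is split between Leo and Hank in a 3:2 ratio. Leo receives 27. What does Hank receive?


Find the multiplier:
27 / 3 = 9
Apply to Hank's share:
2 x 9 = 18

18


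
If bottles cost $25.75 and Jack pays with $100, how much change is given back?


Start with the amount paid:
$100
Subtract the price:
$100 - $25.75 = $74.25

$74.25


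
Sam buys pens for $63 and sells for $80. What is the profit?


Selling price = $80
Cost price = $63
Profit = selling price - cost price:
Profit = $80 - $63 = $17

$17


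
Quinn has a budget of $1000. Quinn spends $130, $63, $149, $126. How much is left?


Add up expenses:
$130 + $63 + $149 + $126 = $468
Subtract from budget:
$1000 - $468 = $532

$532


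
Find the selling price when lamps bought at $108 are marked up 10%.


Calculate the markup amount:
10% of $108 = $10.80
Add to cost:
$108 + $10.80 = $118.80

$118.80


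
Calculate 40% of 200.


Convert percentage to decimal:
40% = 0.4
Multiply:
200 x 0.4 = 80

80


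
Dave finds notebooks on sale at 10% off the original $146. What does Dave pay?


Calculate the discount amount:
10% of $146 = $14.60
Subtract from original:
$146 - $14.60 = $131.40

$131.40


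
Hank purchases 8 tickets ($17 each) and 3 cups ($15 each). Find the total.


Cost of tickets:
8 x $17 = $136
Cost of cups:
3 x $15 = $45
Add both:
$136 + $45 = $181

$181


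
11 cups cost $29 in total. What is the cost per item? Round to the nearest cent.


Total cost: $29
Number of items: 11
Unit price: $29 / 11 = $2.6363... ≈ $2.64

$2.64


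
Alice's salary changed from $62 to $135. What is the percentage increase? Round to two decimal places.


Find the absolute change:
|135 - 62| = 73
Divide by original and multiply by 100:
73 / 62 x 100 = 117.7419...% ≈ 117.74%

117.74%


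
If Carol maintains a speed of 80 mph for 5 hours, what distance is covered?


Use the formula: distance = speed x time
Speed = 80 mph, Time = 5 hours
80 x 5 = 400 miles

400 miles


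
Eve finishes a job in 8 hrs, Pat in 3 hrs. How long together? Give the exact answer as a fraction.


Eve's rate: 1/8 of the job per hour
Pat's rate: 1/3 of the job per hour
Combined rate: 1/8 + 1/3 = 11/24 per hour
Time = 1 / (11/24) = 24/11 hours (≈ 2.18 hours)

24/11 hours


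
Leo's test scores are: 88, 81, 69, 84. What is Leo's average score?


Add the scores:
88 + 81 + 69 + 84 = 322
Divide by the number of tests:
322 / 4 = 80.5

80.5


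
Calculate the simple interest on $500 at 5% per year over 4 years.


Use the formula I = P x R x T / 100
P x R x T = 500 x 5 x 4 = 10000
I = 10000 / 100 = $100

$100


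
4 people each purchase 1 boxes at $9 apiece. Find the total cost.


Cost per person:
1 x $9 = $9
Group total:
4 x $9 = $36

$36


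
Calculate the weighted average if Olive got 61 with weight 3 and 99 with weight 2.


Weighted sum:
3 x 61 + 2 x 99 = 381
Total weight:
3 + 2 = 5
Weighted average:
381 / 5 = 76.2

76.2


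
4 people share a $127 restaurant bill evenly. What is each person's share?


Total bill: $127
Number of people: 4
Each pays: $127 / 4 = $31.75

$31.75


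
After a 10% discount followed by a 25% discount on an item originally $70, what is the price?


First discount:
10% of $70 = $7
Price after first discount:
$70 - $7 = $63
Second discount:
25% of $63 = $15.75
Final price:
$63 - $15.75 = $47.25

$47.25


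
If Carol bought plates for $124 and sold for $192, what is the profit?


Selling price = $192
Cost price = $124
Profit = selling price - cost price:
Profit = $192 - $124 = $68

$68


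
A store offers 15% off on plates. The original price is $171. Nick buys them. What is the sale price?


Calculate the discount amount:
15% of $171 = $25.65
Subtract from original:
$171 - $25.65 = $145.35

$145.35


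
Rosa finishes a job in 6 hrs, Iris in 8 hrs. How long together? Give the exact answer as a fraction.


Rosa's rate: 1/6 of the job per hour
Iris's rate: 1/8 of the job per hour
Combined rate: 1/6 + 1/8 = 7/24 per hour
Time = 1 / (7/24) = 24/7 hours (≈ 3.43 hours)

24/7 hours


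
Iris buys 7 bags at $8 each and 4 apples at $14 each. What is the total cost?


Cost of bags:
7 x $8 = $56
Cost of apples:
4 x $14 = $56
Add both:
$56 + $56 = $112

$112


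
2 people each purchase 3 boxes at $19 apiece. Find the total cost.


Cost per person:
3 x $19 = $57
Group total:
2 x $57 = $114

$114


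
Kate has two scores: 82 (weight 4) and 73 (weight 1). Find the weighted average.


Weighted sum:
4 x 82 + 1 x 73 = 401
Total weight:
4 + 1 = 5
Weighted average:
401 / 5 = 80.2

80.2


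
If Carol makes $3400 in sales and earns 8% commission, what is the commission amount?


Convert rate to decimal:
8% = 0.08
Multiply by sales:
$3400 x 0.08 = $272

$272


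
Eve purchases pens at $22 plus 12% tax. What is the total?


Calculate the tax:
12% of $22 = $2.64
Add tax to price:
$22 + $2.64 = $24.64

$24.64


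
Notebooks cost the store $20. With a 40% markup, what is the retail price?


Calculate the markup amount:
40% of $20 = $8
Add to cost:
$20 + $8 = $28

$28


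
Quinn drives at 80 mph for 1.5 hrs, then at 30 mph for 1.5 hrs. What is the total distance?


Leg 1 distance:
80 x 1.5 = 120 miles
Leg 2 distance:
30 x 1.5 = 45 miles
Total distance:
120 + 45 = 165 miles

165 miles


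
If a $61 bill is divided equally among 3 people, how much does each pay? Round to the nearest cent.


Total bill: $61
Number of people: 3
Each pays: $61 / 3 = $20.3333... ≈ $20.33

$20.33


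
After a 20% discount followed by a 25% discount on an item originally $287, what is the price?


First discount:
20% of $287 = $57.40
Price after first discount:
$287 - $57.40 = $229.60
Second discount:
25% of $229.60 = $57.40
Final price:
$229.60 - $57.40 = $172.20

$172.20


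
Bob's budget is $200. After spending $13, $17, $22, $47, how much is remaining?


Add up expenses:
$13 + $17 + $22 + $47 = $99
Subtract from budget:
$200 - $99 = $101

$101


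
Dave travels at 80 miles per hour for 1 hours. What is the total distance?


Use the formula: distance = speed x time
Speed = 80 mph, Time = 1 hours
80 x 1 = 80 miles

80 miles


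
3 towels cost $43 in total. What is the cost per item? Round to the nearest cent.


Total cost: $43
Number of items: 3
Unit price: $43 / 3 = $14.3333... ≈ $14.33

$14.33


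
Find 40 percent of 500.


Convert percentage to decimal:
40% = 0.4
Multiply:
500 x 0.4 = 200

200


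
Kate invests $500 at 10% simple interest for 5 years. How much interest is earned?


Use the formula I = P x R x T / 100
P x R x T = 500 x 10 x 5 = 25000
I = 25000 / 100 = $250

$250


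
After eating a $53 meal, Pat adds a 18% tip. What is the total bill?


Calculate the tip:
18% of $53 = $9.54
Add tip to meal cost:
$53 + $9.54 = $62.54

$62.54


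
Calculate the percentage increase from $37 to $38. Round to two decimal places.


Find the absolute change:
|38 - 37| = 1
Divide by original and multiply by 100:
1 / 37 x 100 = 2.7027...% ≈ 2.7%

2.7%


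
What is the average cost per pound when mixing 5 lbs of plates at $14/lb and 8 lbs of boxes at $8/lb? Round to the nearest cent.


Cost of plates:
5 x $14 = $70
Cost of boxes:
8 x $8 = $64
Total cost: $70 + $64 = $134
Total weight: 13 lbs
Average: $134 / 13 = $10.3076... ≈ $10.31/lb

$10.31/lb


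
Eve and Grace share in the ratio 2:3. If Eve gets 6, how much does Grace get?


Find the multiplier:
6 / 2 = 3
Apply to Grace's share:
3 x 3 = 9

9


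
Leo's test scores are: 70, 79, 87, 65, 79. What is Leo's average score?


Add the scores:
70 + 79 + 87 + 65 + 79 = 380
Divide by the number of tests:
380 / 5 = 76

76


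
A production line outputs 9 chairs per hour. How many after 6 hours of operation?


Production rate: 9 chairs per hour
Time: 6 hours
Total: 9 x 6 = 54 chairs

54 chairs


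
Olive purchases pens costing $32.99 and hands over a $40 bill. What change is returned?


Start with the amount paid:
$40
Subtract the price:
$40 - $32.99 = $7.01

$7.01


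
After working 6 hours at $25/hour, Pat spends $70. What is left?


Calculate earnings:
6 x $25 = $150
Subtract spending:
$150 - $70 = $80

$80


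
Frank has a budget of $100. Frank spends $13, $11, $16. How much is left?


Add up expenses:
$13 + $11 + $16 = $40
Subtract from budget:
$100 - $40 = $60

$60


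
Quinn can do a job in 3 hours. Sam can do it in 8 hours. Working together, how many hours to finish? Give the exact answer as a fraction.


Quinn's rate: 1/3 of the job per hour
Sam's rate: 1/8 of the job per hour
Combined rate: 1/3 + 1/8 = 11/24 per hour
Time = 1 / (11/24) = 24/11 hours (≈ 2.18 hours)

24/11 hours


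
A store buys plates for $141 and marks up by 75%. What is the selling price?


Calculate the markup amount:
75% of $141 = $105.75
Add to cost:
$141 + $105.75 = $246.75

$246.75


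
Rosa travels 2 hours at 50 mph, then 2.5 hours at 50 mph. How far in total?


Leg 1 distance:
50 x 2 = 100 miles
Leg 2 distance:
50 x 2.5 = 125 miles
Total distance:
100 + 125 = 225 miles

225 miles


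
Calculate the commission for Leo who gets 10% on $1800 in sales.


Convert rate to decimal:
10% = 0.1
Multiply by sales:
$1800 x 0.1 = $180

$180


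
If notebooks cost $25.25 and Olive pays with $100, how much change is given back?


Start with the amount paid:
$100
Subtract the price:
$100 - $25.25 = $74.75

$74.75


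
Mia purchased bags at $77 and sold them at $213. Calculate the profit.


Selling price = $213
Cost price = $77
Profit = selling price - cost price:
Profit = $213 - $77 = $136

$136


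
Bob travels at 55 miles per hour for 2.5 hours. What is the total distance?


Use the formula: distance = speed x time
Speed = 55 mph, Time = 2.5 hours
55 x 2.5 = 137.5 miles

137.5 miles


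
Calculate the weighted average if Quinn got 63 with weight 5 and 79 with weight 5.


Weighted sum:
5 x 63 + 5 x 79 = 710
Total weight:
5 + 5 = 10
Weighted average:
710 / 10 = 71

71


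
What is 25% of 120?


Convert percentage to decimal:
25% = 0.25
Multiply:
120 x 0.25 = 30

30


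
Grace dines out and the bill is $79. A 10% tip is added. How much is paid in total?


Calculate the tip:
10% of $79 = $7.90
Add tip to meal cost:
$79 + $7.90 = $86.90

$86.90


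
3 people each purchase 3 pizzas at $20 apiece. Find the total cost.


Cost per person:
3 x $20 = $60
Group total:
3 x $60 = $180

$180


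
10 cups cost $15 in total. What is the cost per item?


Total cost: $15
Number of items: 10
Unit price: $15 / 10 = $1.50

$1.50


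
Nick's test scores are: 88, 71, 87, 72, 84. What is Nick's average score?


Add the scores:
88 + 71 + 87 + 72 + 84 = 402
Divide by the number of tests:
402 / 5 = 80.4

80.4


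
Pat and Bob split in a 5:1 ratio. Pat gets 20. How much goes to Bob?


Find the multiplier:
20 / 5 = 4
Apply to Bob's share:
1 x 4 = 4

4


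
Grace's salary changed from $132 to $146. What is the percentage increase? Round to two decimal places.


Find the absolute change:
|146 - 132| = 14
Divide by original and multiply by 100:
14 / 132 x 100 = 10.6060...% ≈ 10.61%

10.61%


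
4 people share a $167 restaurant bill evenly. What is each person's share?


Total bill: $167
Number of people: 4
Each pays: $167 / 4 = $41.75

$41.75


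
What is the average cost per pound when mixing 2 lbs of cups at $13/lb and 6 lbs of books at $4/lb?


Cost of cups:
2 x $13 = $26
Cost of books:
6 x $4 = $24
Total cost: $26 + $24 = $50
Total weight: 8 lbs
Average: $50 / 8 = $6.25/lb

$6.25/lb


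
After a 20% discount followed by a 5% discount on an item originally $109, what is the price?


First discount:
20% of $109 = $21.80
Price after first discount:
$109 - $21.80 = $87.20
Second discount:
5% of $87.20 = $4.36
Final price:
$87.20 - $4.36 = $82.84

$82.84


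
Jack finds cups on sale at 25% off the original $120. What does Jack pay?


Calculate the discount amount:
25% of $120 = $30
Subtract from original:
$120 - $30 = $90

$90


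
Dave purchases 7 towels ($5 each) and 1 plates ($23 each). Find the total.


Cost of towels:
7 x $5 = $35
Cost of plates:
1 x $23 = $23
Add both:
$35 + $23 = $58

$58


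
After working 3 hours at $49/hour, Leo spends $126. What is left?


Calculate earnings:
3 x $49 = $147
Subtract spending:
$147 - $126 = $21

$21


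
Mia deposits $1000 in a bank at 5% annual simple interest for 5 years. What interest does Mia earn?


Use the formula I = P x R x T / 100
P x R x T = 1000 x 5 x 5 = 25000
I = 25000 / 100 = $250

$250


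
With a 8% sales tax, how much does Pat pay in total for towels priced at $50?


Calculate the tax:
8% of $50 = $4
Add tax to price:
$50 + $4 = $54

$54


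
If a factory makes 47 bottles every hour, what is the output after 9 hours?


Production rate: 47 bottles per hour
Time: 9 hours
Total: 47 x 9 = 423 bottles

423 bottles


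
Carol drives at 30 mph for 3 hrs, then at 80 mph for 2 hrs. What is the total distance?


Leg 1 distance:
30 x 3 = 90 miles
Leg 2 distance:
80 x 2 = 160 miles
Total distance:
90 + 160 = 250 miles

250 miles


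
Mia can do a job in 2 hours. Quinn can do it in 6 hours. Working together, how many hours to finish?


Mia's rate: 1/2 of the job per hour
Quinn's rate: 1/6 of the job per hour
Combined rate: 1/2 + 1/6 = 2/3 per hour
Time = 1 / (2/3) = 3/2 = 1.5 hours

1.5 hours


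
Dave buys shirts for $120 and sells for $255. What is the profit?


Selling price = $255
Cost price = $120
Profit = selling price - cost price:
Profit = $255 - $120 = $135

$135


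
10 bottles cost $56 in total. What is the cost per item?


Total cost: $56
Number of items: 10
Unit price: $56 / 10 = $5.60

$5.60


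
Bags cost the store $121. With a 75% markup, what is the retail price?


Calculate the markup amount:
75% of $121 = $90.75
Add to cost:
$121 + $90.75 = $211.75

$211.75


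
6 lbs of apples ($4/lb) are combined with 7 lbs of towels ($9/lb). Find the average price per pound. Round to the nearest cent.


Cost of apples:
6 x $4 = $24
Cost of towels:
7 x $9 = $63
Total cost: $24 + $63 = $87
Total weight: 13 lbs
Average: $87 / 13 = $6.6923... ≈ $6.69/lb

$6.69/lb


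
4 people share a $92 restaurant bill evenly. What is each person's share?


Total bill: $92
Number of people: 4
Each pays: $92 / 4 = $23

$23


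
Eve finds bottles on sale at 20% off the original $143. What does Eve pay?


Calculate the discount amount:
20% of $143 = $28.60
Subtract from original:
$143 - $28.60 = $114.40

$114.40


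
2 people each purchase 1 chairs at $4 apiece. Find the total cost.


Cost per person:
1 x $4 = $4
Group total:
2 x $4 = $8

$8


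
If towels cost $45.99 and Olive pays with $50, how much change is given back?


Start with the amount paid:
$50
Subtract the price:
$50 - $45.99 = $4.01

$4.01


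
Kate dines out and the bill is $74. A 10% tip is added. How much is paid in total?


Calculate the tip:
10% of $74 = $7.40
Add tip to meal cost:
$74 + $7.40 = $81.40

$81.40


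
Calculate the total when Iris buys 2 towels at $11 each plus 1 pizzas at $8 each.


Cost of towels:
2 x $11 = $22
Cost of pizzas:
1 x $8 = $8
Add both:
$22 + $8 = $30

$30


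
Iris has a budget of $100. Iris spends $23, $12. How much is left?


Add up expenses:
$23 + $12 = $35
Subtract from budget:
$100 - $35 = $65

$65


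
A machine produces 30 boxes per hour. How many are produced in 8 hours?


Production rate: 30 boxes per hour
Time: 8 hours
Total: 30 x 8 = 240 boxes

240 boxes


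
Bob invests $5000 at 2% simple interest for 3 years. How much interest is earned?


Use the formula I = P x R x T / 100
P x R x T = 5000 x 2 x 3 = 30000
I = 30000 / 100 = $300

$300


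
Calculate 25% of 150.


Convert percentage to decimal:
25% = 0.25
Multiply:
150 x 0.25 = 37.5

37.5


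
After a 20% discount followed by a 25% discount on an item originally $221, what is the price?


First discount:
20% of $221 = $44.20
Price after first discount:
$221 - $44.20 = $176.80
Second discount:
25% of $176.80 = $44.20
Final price:
$176.80 - $44.20 = $132.60

$132.60


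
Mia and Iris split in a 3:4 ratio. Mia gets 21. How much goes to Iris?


Find the multiplier:
21 / 3 = 7
Apply to Iris's share:
4 x 7 = 28

28


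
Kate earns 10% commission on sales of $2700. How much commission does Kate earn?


Convert rate to decimal:
10% = 0.1
Multiply by sales:
$2700 x 0.1 = $270

$270


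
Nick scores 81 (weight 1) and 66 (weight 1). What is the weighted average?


Weighted sum:
1 x 81 + 1 x 66 = 147
Total weight:
1 + 1 = 2
Weighted average:
147 / 2 = 73.5

73.5


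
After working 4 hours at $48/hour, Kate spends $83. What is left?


Calculate earnings:
4 x $48 = $192
Subtract spending:
$192 - $83 = $109

$109


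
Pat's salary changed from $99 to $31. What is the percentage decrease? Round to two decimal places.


Find the absolute change:
|31 - 99| = 68
Divide by original and multiply by 100:
68 / 99 x 100 = 68.6868...% ≈ 68.69%

68.69%


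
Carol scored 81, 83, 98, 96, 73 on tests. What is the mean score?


Add the scores:
81 + 83 + 98 + 96 + 73 = 431
Divide by the number of tests:
431 / 5 = 86.2

86.2


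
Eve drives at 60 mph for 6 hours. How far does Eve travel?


Use the formula: distance = speed x time
Speed = 60 mph, Time = 6 hours
60 x 6 = 360 miles

360 miles


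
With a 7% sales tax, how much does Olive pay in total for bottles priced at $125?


Calculate the tax:
7% of $125 = $8.75
Add tax to price:
$125 + $8.75 = $133.75

$133.75


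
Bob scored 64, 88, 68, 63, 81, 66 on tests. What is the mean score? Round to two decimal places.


Add the scores:
64 + 88 + 68 + 63 + 81 + 66 = 430
Divide by the number of tests:
430 / 6 = 71.6666... ≈ 71.67

71.67


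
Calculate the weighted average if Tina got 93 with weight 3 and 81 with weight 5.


Weighted sum:
3 x 93 + 5 x 81 = 684
Total weight:
3 + 5 = 8
Weighted average:
684 / 8 = 85.5

85.5


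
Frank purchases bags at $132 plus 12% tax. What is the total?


Calculate the tax:
12% of $132 = $15.84
Add tax to price:
$132 + $15.84 = $147.84

$147.84


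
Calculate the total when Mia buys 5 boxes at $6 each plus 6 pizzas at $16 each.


Cost of boxes:
5 x $6 = $30
Cost of pizzas:
6 x $16 = $96
Add both:
$30 + $96 = $126

$126


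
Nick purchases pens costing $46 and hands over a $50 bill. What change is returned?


Start with the amount paid:
$50
Subtract the price:
$50 - $46 = $4

$4


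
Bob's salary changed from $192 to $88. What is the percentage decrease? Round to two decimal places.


Find the absolute change:
|88 - 192| = 104
Divide by original and multiply by 100:
104 / 192 x 100 = 54.1666...% ≈ 54.17%

54.17%


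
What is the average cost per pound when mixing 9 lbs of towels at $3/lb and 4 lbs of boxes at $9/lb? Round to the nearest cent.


Cost of towels:
9 x $3 = $27
Cost of boxes:
4 x $9 = $36
Total cost: $27 + $36 = $63
Total weight: 13 lbs
Average: $63 / 13 = $4.8461... ≈ $4.85/lb

$4.85/lb


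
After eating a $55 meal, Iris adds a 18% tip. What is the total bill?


Calculate the tip:
18% of $55 = $9.90
Add tip to meal cost:
$55 + $9.90 = $64.90

$64.90


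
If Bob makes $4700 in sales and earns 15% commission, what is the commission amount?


Convert rate to decimal:
15% = 0.15
Multiply by sales:
$4700 x 0.15 = $705

$705


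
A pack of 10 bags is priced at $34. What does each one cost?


Total cost: $34
Number of items: 10
Unit price: $34 / 10 = $3.40

$3.40


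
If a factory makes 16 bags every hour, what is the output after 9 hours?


Production rate: 16 bags per hour
Time: 9 hours
Total: 16 x 9 = 144 bags

144 bags


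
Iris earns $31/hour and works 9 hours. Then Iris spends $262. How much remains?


Calculate earnings:
9 x $31 = $279
Subtract spending:
$279 - $262 = $17

$17


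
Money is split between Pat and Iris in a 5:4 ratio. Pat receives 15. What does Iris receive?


Find the multiplier:
15 / 5 = 3
Apply to Iris's share:
4 x 3 = 12

12


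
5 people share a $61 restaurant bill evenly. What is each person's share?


Total bill: $61
Number of people: 5
Each pays: $61 / 5 = $12.20

$12.20


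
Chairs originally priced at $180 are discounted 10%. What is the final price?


Calculate the discount amount:
10% of $180 = $18
Subtract from original:
$180 - $18 = $162

$162


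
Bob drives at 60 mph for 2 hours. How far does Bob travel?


Use the formula: distance = speed x time
Speed = 60 mph, Time = 2 hours
60 x 2 = 120 miles

120 miles


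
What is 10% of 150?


Convert percentage to decimal:
10% = 0.1
Multiply:
150 x 0.1 = 15

15


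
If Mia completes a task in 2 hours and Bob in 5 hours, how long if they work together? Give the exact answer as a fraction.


Mia's rate: 1/2 of the job per hour
Bob's rate: 1/5 of the job per hour
Combined rate: 1/2 + 1/5 = 7/10 per hour
Time = 1 / (7/10) = 10/7 hours (≈ 1.43 hours)

10/7 hours


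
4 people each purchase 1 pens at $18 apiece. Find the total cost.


Cost per person:
1 x $18 = $18
Group total:
4 x $18 = $72

$72


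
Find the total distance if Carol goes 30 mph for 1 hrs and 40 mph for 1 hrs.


Leg 1 distance:
30 x 1 = 30 miles
Leg 2 distance:
40 x 1 = 40 miles
Total distance:
30 + 40 = 70 miles

70 miles


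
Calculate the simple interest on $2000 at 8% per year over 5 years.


Use the formula I = P x R x T / 100
P x R x T = 2000 x 8 x 5 = 80000
I = 80000 / 100 = $800

$800


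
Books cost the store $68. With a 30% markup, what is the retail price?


Calculate the markup amount:
30% of $68 = $20.40
Add to cost:
$68 + $20.40 = $88.40

$88.40


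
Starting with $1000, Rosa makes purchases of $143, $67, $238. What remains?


Add up expenses:
$143 + $67 + $238 = $448
Subtract from budget:
$1000 - $448 = $552

$552


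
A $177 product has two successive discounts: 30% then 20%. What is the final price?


First discount:
30% of $177 = $53.10
Price after first discount:
$177 - $53.10 = $123.90
Second discount:
20% of $123.90 = $24.78
Final price:
$123.90 - $24.78 = $99.12

$99.12


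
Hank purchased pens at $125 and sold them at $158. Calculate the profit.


Selling price = $158
Cost price = $125
Profit = selling price - cost price:
Profit = $158 - $125 = $33

$33


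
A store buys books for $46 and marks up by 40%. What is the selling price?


Calculate the markup amount:
40% of $46 = $18.40
Add to cost:
$46 + $18.40 = $64.40

$64.40


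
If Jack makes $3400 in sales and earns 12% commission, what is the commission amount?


Convert rate to decimal:
12% = 0.12
Multiply by sales:
$3400 x 0.12 = $408

$408


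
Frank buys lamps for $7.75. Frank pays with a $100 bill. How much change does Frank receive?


Start with the amount paid:
$100
Subtract the price:
$100 - $7.75 = $92.25

$92.25


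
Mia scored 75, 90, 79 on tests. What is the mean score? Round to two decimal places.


Add the scores:
75 + 90 + 79 = 244
Divide by the number of tests:
244 / 3 = 81.3333... ≈ 81.33

81.33


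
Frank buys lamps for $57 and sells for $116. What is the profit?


Selling price = $116
Cost price = $57
Profit = selling price - cost price:
Profit = $116 - $57 = $59

$59


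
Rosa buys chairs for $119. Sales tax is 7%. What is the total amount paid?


Calculate the tax:
7% of $119 = $8.33
Add tax to price:
$119 + $8.33 = $127.33

$127.33


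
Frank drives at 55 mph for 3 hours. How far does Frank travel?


Use the formula: distance = speed x time
Speed = 55 mph, Time = 3 hours
55 x 3 = 165 miles

165 miles


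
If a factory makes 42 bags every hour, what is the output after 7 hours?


Production rate: 42 bags per hour
Time: 7 hours
Total: 42 x 7 = 294 bags

294 bags


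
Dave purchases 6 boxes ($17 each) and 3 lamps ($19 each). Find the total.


Cost of boxes:
6 x $17 = $102
Cost of lamps:
3 x $19 = $57
Add both:
$102 + $57 = $159

$159


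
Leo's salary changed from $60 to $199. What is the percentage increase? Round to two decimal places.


Find the absolute change:
|199 - 60| = 139
Divide by original and multiply by 100:
139 / 60 x 100 = 231.6666...% ≈ 231.67%

231.67%


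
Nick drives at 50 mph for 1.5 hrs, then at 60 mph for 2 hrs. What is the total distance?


Leg 1 distance:
50 x 1.5 = 75 miles
Leg 2 distance:
60 x 2 = 120 miles
Total distance:
75 + 120 = 195 miles

195 miles


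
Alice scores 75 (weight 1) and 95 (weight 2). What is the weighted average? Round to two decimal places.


Weighted sum:
1 x 75 + 2 x 95 = 265
Total weight:
1 + 2 = 3
Weighted average:
265 / 3 = 88.3333... ≈ 88.33

88.33


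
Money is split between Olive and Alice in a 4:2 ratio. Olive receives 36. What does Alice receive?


Find the multiplier:
36 / 4 = 9
Apply to Alice's share:
2 x 9 = 18

18


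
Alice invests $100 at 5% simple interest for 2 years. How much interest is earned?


Use the formula I = P x R x T / 100
P x R x T = 100 x 5 x 2 = 1000
I = 1000 / 100 = $10

$10


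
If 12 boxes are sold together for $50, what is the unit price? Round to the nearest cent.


Total cost: $50
Number of items: 12
Unit price: $50 / 12 = $4.1666... ≈ $4.17

$4.17
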